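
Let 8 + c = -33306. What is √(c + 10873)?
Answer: I*√22441 ≈ 149.8*I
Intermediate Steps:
c = -33314 (c = -8 - 33306 = -33314)
√(c + 10873) = √(-33314 + 10873) = √(-22441) = I*√22441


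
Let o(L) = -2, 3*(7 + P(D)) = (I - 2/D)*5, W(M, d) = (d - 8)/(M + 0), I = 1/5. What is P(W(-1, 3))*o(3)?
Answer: 44/3 ≈ 14.667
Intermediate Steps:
I = ⅕ ≈ 0.20000
W(M, d) = (-8 + d)/M
P(D) = -20/3 - 10/(3*D) (P(D) = -7 + ((⅕ - 2/D)*5)/3 = -7 + (1 - 10/D)/3 = -7 + (⅓ - 10/(3*D)) = -20/3 - 10/(3*D))
P(W(-1, 3))*o(3) = (10*(-1 - 2*(-8 + 3)/(-1))/(3*(((-8 + 3)/(-1)))))*(-2) = (10*(-1 - (-2)*(-5))/(3*((-1*(-5)))))*(-2) = ((10/3)*(-1 - 2*5)/5)*(-2) = ((10/3)*(⅕)*(-1 - 10))*(-2) = ((10/3)*(⅕)*(-11))*(-2) = -22/3*(-2) = 44/3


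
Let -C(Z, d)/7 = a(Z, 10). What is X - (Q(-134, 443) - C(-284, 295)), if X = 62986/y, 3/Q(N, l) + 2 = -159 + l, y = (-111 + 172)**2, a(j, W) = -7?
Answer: 23055889/349774 ≈ 65.917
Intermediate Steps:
C(Z, d) = 49 (C(Z, d) = -7*(-7) = 49)
y = 3721 (y = 61**2 = 3721)
Q(N, l) = 3/(-161 + l) (Q(N, l) = 3/(-2 + (-159 + l)) = 3/(-161 + l))
X = 62986/3721 ≈ 16.927
X - (Q(-134, 443) - C(-284, 295)) = 62986/3721 - (3/(-161 + 443) - 1*49) = 62986/3721 - (3/282 - 49) = 62986/3721 - (3*(1/282) - 49) = 62986/3721 - (1/94 - 49) = 62986/3721 - 1*(-4605/94) = 62986/3721 + 4605/94 = 23055889/349774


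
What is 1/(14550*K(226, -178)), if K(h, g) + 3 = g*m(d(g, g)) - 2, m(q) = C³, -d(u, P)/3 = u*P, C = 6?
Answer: -1/559491150 ≈ -1.7873e-9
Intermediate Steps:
d(u, P) = -3*P*u (d(u, P) = -3*u*P = -3*P*u)
m(q) = 216 (m(q) = 6³ = 216)
K(h, g) = -5 + 216*g (K(h, g) = -3 + (g*216 - 2) = -3 + (216*g - 2) = -3 + (-2 + 216*g) = -5 + 216*g)
1/(14550*K(226, -178)) = 1/(14550*(-5 + 216*(-178))) = 1/(14550*(-5 - 38448)) = (1/14550)/(-38453) = (1/14550)*(-1/38453) = -1/559491150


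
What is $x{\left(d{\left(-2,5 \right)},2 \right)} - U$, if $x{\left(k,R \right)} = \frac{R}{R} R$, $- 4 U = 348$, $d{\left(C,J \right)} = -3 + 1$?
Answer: $89$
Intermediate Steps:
$d{\left(C,J \right)} = -2$
$U = -87$ ($U = \left(- \frac{1}{4}\right) 348 = -87$)
$x{\left(k,R \right)} = R$ ($x{\left(k,R \right)} = 1 R = R$)
$x{\left(d{\left(-2,5 \right)},2 \right)} - U = 2 - -87 = 2 + 87 = 89$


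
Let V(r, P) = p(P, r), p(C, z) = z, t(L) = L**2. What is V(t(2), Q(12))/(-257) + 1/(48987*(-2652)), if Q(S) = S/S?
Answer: -519654353/33387775668 ≈ -0.015564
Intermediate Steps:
Q(S) = 1
V(r, P) = r
V(t(2), Q(12))/(-257) + 1/(48987*(-2652)) = 2**2/(-257) + 1/(48987*(-2652)) = 4*(-1/257) + (1/48987)*(-1/2652) = -4/257 - 1/129913524 = -519654353/33387775668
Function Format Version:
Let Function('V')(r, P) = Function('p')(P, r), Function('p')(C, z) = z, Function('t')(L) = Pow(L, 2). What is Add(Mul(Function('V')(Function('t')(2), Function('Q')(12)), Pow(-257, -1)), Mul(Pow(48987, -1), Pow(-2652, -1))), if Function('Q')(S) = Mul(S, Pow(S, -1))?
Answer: Rational(-519654353, 33387775668) ≈ -0.015564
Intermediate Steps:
Function('Q')(S) = 1
Function('V')(r, P) = r
Add(Mul(Function('V')(Function('t')(2), Function('Q')(12)), Pow(-257, -1)), Mul(Pow(48987, -1), Pow(-2652, -1))) = Add(Mul(Pow(2, 2), Pow(-257, -1)), Mul(Pow(48987, -1), Pow(-2652, -1))) = Add(Mul(4, Rational(-1, 257)), Mul(Rational(1, 48987), Rational(-1, 2652))) = Add(Rational(-4, 257), Rational(-1, 129913524)) = Rational(-519654353, 33387775668)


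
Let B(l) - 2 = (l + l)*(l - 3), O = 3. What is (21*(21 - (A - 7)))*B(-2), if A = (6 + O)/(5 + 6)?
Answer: 12558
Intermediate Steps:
B(l) = 2 + 2*l*(-3 + l) (B(l) = 2 + (l + l)*(l - 3) = 2 + (2*l)*(-3 + l) = 2 + 2*l*(-3 + l))
A = 9/11 (A = (6 + 3)/(5 + 6) = 9/11 ≈ 0.81818)
(21*(21 - (A - 7)))*B(-2) = (21*(21 - (9/11 - 7)))*(2 - 6*(-2) + 2*(-2)**2) = (21*(21 - 1*(-68/11)))*(2 + 12 + 2*4) = (21*(21 + 68/11))*(2 + 12 + 8) = (21*(299/11))*22 = (6279/11)*22 = 12558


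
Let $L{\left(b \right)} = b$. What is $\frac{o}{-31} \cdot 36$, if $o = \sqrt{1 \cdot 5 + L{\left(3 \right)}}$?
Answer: $- \frac{72 \sqrt{2}}{31} \approx -3.2846$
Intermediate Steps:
$o = 2 \sqrt{2}$ ($o = \sqrt{1 \cdot 5 + 3} = \sqrt{5 + 3} = \sqrt{8} = 2 \sqrt{2} \approx 2.8284$)
$\frac{o}{-31} \cdot 36 = \frac{2 \sqrt{2}}{-31} \cdot 36 = 2 \sqrt{2} \left(- \frac{1}{31}\right) 36 = - \frac{2 \sqrt{2}}{31} \cdot 36 = - \frac{72 \sqrt{2}}{31}$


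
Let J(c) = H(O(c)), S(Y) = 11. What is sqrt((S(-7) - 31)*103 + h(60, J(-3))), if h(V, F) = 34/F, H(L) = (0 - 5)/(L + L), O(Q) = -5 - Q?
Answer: 22*I*sqrt(105)/5 ≈ 45.087*I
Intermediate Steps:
H(L) = -5/(2*L) (H(L) = -5*1/(2*L) = -5/(2*L))
J(c) = -5/(2*(-5 - c))
sqrt((S(-7) - 31)*103 + h(60, J(-3))) = sqrt((11 - 31)*103 + 34/((5/(2*(5 - 3))))) = sqrt(-20*103 + 34/(((5/2)/2))) = sqrt(-2060 + 34/(((5/2)*(1/2)))) = sqrt(-2060 + 34/(5/4)) = sqrt(-2060 + 34*(4/5)) = sqrt(-2060 + 136/5) = sqrt(-10164/5) = 22*I*sqrt(105)/5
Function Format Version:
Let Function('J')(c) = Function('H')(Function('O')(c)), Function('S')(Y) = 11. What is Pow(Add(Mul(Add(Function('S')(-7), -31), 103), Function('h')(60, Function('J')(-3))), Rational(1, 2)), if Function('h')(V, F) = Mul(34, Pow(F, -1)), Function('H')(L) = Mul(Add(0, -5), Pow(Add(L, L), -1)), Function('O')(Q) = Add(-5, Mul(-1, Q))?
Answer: Mul(Rational(22, 5), I, Pow(105, Rational(1, 2))) ≈ Mul(45.087, I)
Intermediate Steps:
Function('H')(L) = Mul(Rational(-5, 2), Pow(L, -1)) (Function('H')(L) = Mul(-5, Pow(Mul(2, L), -1)) = Mul(-5, Mul(Rational(1, 2), Pow(L, -1))) = Mul(Rational(-5, 2), Pow(L, -1)))
Function('J')(c) = Mul(Rational(-5, 2), Pow(Add(-5, Mul(-1, c)), -1))
Pow(Add(Mul(Add(Function('S')(-7), -31), 103), Function('h')(60, Function('J')(-3))), Rational(1, 2)) = Pow(Add(Mul(Add(11, -31), 103), Mul(34, Pow(Mul(Rational(5, 2), Pow(Add(5, -3), -1)), -1))), Rational(1, 2)) = Pow(Add(Mul(-20, 103), Mul(34, Pow(Mul(Rational(5, 2), Pow(2, -1)), -1))), Rational(1, 2)) = Pow(Add(-2060, Mul(34, Pow(Mul(Rational(5, 2), Rational(1, 2)), -1))), Rational(1, 2)) = Pow(Add(-2060, Mul(34, Pow(Rational(5, 4), -1))), Rational(1, 2)) = Pow(Add(-2060, Mul(34, Rational(4, 5))), Rational(1, 2)) = Pow(Add(-2060, Rational(136, 5)), Rational(1, 2)) = Pow(Rational(-10164, 5), Rational(1, 2)) = Mul(Rational(22, 5), I, Pow(105, Rational(1, 2)))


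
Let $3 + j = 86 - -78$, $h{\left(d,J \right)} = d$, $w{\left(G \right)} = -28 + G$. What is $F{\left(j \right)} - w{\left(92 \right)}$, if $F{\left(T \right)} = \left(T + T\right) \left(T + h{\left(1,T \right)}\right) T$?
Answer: $8398340$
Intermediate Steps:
$j = 161$ ($j = -3 + \left(86 - -78\right) = -3 + \left(86 + 78\right) = -3 + 164 = 161$)
$F{\left(T \right)} = 2 T^{2} \left(1 + T\right)$ ($F{\left(T \right)} = \left(T + T\right) \left(T + 1\right) T = 2 T \left(1 + T\right) T = 2 T^{2} \left(1 + T\right)$)
$F{\left(j \right)} - w{\left(92 \right)} = 2 \cdot 161^{2} \left(1 + 161\right) - \left(-28 + 92\right) = 2 \cdot 25921 \cdot 162 - 64 = 8398404 - 64 = 8398340$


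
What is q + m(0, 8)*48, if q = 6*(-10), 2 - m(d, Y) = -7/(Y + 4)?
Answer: 64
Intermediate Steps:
m(d, Y) = 2 + 7/(4 + Y) (m(d, Y) = 2 - (-7)/(Y + 4) = 2 - (-7)/(4 + Y) = 2 + 7/(4 + Y))
q = -60
q + m(0, 8)*48 = -60 + ((15 + 2*8)/(4 + 8))*48 = -60 + ((15 + 16)/12)*48 = -60 + ((1/12)*31)*48 = -60 + (31/12)*48 = -60 + 124 = 64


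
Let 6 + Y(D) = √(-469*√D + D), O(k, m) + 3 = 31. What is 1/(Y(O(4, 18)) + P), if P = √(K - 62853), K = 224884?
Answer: 1/(-6 + √162031 + √14*√(2 - 67*√7)) ≈ 0.0024831 - 0.00031019*I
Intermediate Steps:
P = √162031 (P = √(224884 - 62853) = √162031 ≈ 402.53)
O(k, m) = 28 (O(k, m) = -3 + 31 = 28)
Y(D) = -6 + √(D - 469*√D) (Y(D) = -6 + √(-469*√D + D) = -6 + √(D - 469*√D))
1/(Y(O(4, 18)) + P) = 1/((-6 + √(28 - 938*√7)) + √162031) = 1/(-6 + √162031 + √(28 - 938*√7))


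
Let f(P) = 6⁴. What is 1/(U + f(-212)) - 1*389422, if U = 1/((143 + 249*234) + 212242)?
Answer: -136595100142483/350763697 ≈ -3.8942e+5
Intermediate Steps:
f(P) = 1296
U = 1/270651 (U = 1/((143 + 58266) + 212242) = 1/(58409 + 212242) = 1/270651 ≈ 3.6948e-6)
1/(U + f(-212)) - 1*389422 = 1/(1/270651 + 1296) - 1*389422 = 1/(350763697/270651) - 389422 = 270651/350763697 - 389422 = -136595100142483/350763697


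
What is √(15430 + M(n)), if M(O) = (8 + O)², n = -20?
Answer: √15574 ≈ 124.80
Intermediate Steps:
√(15430 + M(n)) = √(15430 + (8 - 20)²) = √(15430 + (-12)²) = √(15430 + 144) = √15574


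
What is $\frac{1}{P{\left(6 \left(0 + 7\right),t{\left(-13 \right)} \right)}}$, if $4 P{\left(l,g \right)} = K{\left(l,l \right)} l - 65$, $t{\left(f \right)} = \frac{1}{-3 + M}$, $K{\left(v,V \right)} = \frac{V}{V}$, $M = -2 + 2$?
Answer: $- \frac{4}{23} \approx -0.17391$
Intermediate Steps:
$M = 0$
$K{\left(v,V \right)} = 1$
$t{\left(f \right)} = - \frac{1}{3}$ ($t{\left(f \right)} = \frac{1}{-3 + 0} = \frac{1}{-3} = - \frac{1}{3}$)
$P{\left(l,g \right)} = - \frac{65}{4} + \frac{l}{4}$ ($P{\left(l,g \right)} = \frac{1 l - 65}{4} = \frac{l - 65}{4} = \frac{-65 + l}{4} = - \frac{65}{4} + \frac{l}{4}$)
$\frac{1}{P{\left(6 \left(0 + 7\right),t{\left(-13 \right)} \right)}} = \frac{1}{- \frac{65}{4} + \frac{6 \left(0 + 7\right)}{4}} = \frac{1}{- \frac{65}{4} + \frac{6 \cdot 7}{4}} = \frac{1}{- \frac{65}{4} + \frac{1}{4} \cdot 42} = \frac{1}{- \frac{65}{4} + \frac{21}{2}} = \frac{1}{- \frac{23}{4}} = - \frac{4}{23}$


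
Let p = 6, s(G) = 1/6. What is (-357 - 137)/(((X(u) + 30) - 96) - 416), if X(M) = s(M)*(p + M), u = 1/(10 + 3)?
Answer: 38532/37517 ≈ 1.0271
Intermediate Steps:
s(G) = ⅙ (s(G) = 1*(⅙) = ⅙)
u = 1/13 ≈ 0.076923
X(M) = 1 + M/6 (X(M) = (6 + M)/6 = 1 + M/6)
(-357 - 137)/(((X(u) + 30) - 96) - 416) = (-357 - 137)/((((1 + (⅙)*(1/13)) + 30) - 96) - 416) = -494/((((1 + 1/78) + 30) - 96) - 416) = -494/(((79/78 + 30) - 96) - 416) = -494/((2419/78 - 96) - 416) = -494/(-5069/78 - 416) = -494/(-37517/78) = -494*(-78/37517) = 38532/37517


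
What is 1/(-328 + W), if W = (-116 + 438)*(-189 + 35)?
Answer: -1/49916 ≈ -2.0034e-5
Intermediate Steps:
W = -49588 (W = 322*(-154) = -49588)
1/(-328 + W) = 1/(-328 - 49588) = 1/(-49916) = -1/49916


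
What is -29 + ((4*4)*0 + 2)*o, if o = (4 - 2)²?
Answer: -21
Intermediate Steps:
o = 4 (o = 2² = 4)
-29 + ((4*4)*0 + 2)*o = -29 + ((4*4)*0 + 2)*4 = -29 + (16*0 + 2)*4 = -29 + (0 + 2)*4 = -29 + 2*4 = -29 + 8 = -21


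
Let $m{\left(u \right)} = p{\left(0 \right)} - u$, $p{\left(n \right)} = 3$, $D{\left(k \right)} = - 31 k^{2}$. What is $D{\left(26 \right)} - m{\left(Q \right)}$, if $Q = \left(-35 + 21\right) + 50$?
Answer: $-20923$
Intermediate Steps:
$Q = 36$ ($Q = -14 + 50 = 36$)
$m{\left(u \right)} = 3 - u$
$D{\left(26 \right)} - m{\left(Q \right)} = - 31 \cdot 26^{2} - \left(3 - 36\right) = \left(-31\right) 676 - \left(3 - 36\right) = -20956 - -33 = -20956 + 33 = -20923$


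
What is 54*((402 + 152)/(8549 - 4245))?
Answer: 7479/1076 ≈ 6.9507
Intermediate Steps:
54*((402 + 152)/(8549 - 4245)) = 54*(554/4304) = 54*(554*(1/4304)) = 54*(277/2152) = 7479/1076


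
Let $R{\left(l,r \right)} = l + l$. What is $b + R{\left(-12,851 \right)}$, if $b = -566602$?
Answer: $-566626$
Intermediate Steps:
$R{\left(l,r \right)} = 2 l$
$b + R{\left(-12,851 \right)} = -566602 + 2 \left(-12\right) = -566602 - 24 = -566626$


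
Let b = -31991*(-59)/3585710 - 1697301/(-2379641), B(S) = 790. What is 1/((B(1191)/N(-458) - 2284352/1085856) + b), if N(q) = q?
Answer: -66304704644516982270/171661486808042660467 ≈ -0.38625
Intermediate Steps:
b = 10577527787339/8532702530110 (b = 1887469*(1/3585710) - 1697301*(-1/2379641) = 1887469/3585710 + 1697301/2379641 = 10577527787339/8532702530110 ≈ 1.2396)
1/((B(1191)/N(-458) - 2284352/1085856) + b) = 1/((790/(-458) - 2284352/1085856) + 10577527787339/8532702530110) = 1/((790*(-1/458) - 2284352*1/1085856) + 10577527787339/8532702530110) = 1/((-395/229 - 71386/33933) + 10577527787339/8532702530110) = 1/(-29750929/7770657 + 10577527787339/8532702530110) = 1/(-171661486808042660467/66304704644516982270) = -66304704644516982270/171661486808042660467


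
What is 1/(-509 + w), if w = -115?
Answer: -1/624 ≈ -0.0016026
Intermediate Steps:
1/(-509 + w) = 1/(-509 - 115) = 1/(-624) = -1/624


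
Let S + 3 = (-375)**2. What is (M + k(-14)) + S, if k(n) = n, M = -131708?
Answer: 8900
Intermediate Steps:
S = 140622 (S = -3 + (-375)**2 = -3 + 140625 = 140622)
(M + k(-14)) + S = (-131708 - 14) + 140622 = -131722 + 140622 = 8900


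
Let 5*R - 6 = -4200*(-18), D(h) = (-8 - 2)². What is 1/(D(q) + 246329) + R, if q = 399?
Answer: 18631510979/1232145 ≈ 15121.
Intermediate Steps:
D(h) = 100 (D(h) = (-10)² = 100)
R = 75606/5 (R = 6/5 + (-4200*(-18))/5 = 6/5 + (⅕)*75600 = 6/5 + 15120 = 75606/5 ≈ 15121.)
1/(D(q) + 246329) + R = 1/(100 + 246329) + 75606/5 = 1/246429 + 75606/5 = 18631510979/1232145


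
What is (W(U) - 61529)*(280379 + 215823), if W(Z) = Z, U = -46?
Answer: -30553638150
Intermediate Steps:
(W(U) - 61529)*(280379 + 215823) = (-46 - 61529)*(280379 + 215823) = -61575*496202 = -30553638150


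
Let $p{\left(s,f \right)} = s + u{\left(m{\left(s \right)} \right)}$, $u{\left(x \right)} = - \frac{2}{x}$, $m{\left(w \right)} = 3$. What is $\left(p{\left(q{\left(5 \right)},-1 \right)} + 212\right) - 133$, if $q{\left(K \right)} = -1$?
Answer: $\frac{232}{3} \approx 77.333$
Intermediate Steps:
$p{\left(s,f \right)} = - \frac{2}{3} + s$ ($p{\left(s,f \right)} = s - \frac{2}{3} = - \frac{2}{3} + s$)
$\left(p{\left(q{\left(5 \right)},-1 \right)} + 212\right) - 133 = \left(\left(- \frac{2}{3} - 1\right) + 212\right) - 133 = \left(- \frac{5}{3} + 212\right) - 133 = \frac{631}{3} - 133 = \frac{232}{3}$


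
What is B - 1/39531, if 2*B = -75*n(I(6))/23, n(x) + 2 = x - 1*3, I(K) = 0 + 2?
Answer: 8894429/1818426 ≈ 4.8913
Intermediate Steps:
I(K) = 2
n(x) = -5 + x (n(x) = -2 + (x - 1*3) = -2 + (x - 3) = -2 + (-3 + x) = -5 + x)
B = 225/46 (B = (-75*(-5 + 2)/23)/2 = (-(-225)/23)/2 = (-75*(-3/23))/2 = (1/2)*(225/23) = 225/46 ≈ 4.8913)
B - 1/39531 = 225/46 - 1/39531 = 8894429/1818426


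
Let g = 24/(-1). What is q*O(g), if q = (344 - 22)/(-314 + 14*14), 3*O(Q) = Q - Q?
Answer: 0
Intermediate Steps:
g = -24 (g = 24*(-1) = -24)
O(Q) = 0 (O(Q) = (Q - Q)/3 = (⅓)*0 = 0)
q = -161/59 (q = 322/(-314 + 196) = 322/(-118) = 322*(-1/118) = -161/59 ≈ -2.7288)
q*O(g) = -161/59*0 = 0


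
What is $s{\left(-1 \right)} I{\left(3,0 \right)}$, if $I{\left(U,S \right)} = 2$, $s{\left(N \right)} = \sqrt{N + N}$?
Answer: $2 i \sqrt{2} \approx 2.8284 i$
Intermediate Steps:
$s{\left(N \right)} = \sqrt{2} \sqrt{N}$ ($s{\left(N \right)} = \sqrt{2 N} = \sqrt{2} \sqrt{N}$)
$s{\left(-1 \right)} I{\left(3,0 \right)} = \sqrt{2} \sqrt{-1} \cdot 2 = \sqrt{2} i 2 = i \sqrt{2} \cdot 2 = 2 i \sqrt{2}$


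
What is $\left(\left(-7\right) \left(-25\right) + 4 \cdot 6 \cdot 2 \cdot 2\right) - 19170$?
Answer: $-18899$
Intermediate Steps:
$\left(\left(-7\right) \left(-25\right) + 4 \cdot 6 \cdot 2 \cdot 2\right) - 19170 = \left(175 + 4 \cdot 12 \cdot 2\right) - 19170 = \left(175 + 48 \cdot 2\right) - 19170 = \left(175 + 96\right) - 19170 = 271 - 19170 = -18899$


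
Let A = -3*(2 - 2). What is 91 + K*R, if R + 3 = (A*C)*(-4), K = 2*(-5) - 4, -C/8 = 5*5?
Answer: 133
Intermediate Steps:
C = -200 (C = -40*5 = -8*25 = -200)
A = 0 (A = -3*0 = 0)
K = -14 (K = -10 - 4 = -14)
R = -3 (R = -3 + (0*(-200))*(-4) = -3 + 0*(-4) = -3 + 0 = -3)
91 + K*R = 91 - 14*(-3) = 91 + 42 = 133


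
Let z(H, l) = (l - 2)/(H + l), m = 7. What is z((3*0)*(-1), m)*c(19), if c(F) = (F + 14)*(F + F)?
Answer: 6270/7 ≈ 895.71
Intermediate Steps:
c(F) = 2*F*(14 + F) (c(F) = (14 + F)*(2*F) = 2*F*(14 + F))
z(H, l) = (-2 + l)/(H + l)
z((3*0)*(-1), m)*c(19) = ((-2 + 7)/((3*0)*(-1) + 7))*(2*19*(14 + 19)) = (5/(0*(-1) + 7))*(2*19*33) = (5/(0 + 7))*1254 = (5/7)*1254 = 6270/7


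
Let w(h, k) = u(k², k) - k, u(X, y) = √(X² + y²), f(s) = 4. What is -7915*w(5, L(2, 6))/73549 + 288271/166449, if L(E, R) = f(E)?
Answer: 26471819119/12242157501 - 31660*√17/73549 ≈ 0.38751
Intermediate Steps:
L(E, R) = 4
w(h, k) = √(k² + k⁴) - k (w(h, k) = √((k²)² + k²) - k = √(k⁴ + k²) - k = √(k² + k⁴) - k)
-7915*w(5, L(2, 6))/73549 + 288271/166449 = -7915*(√(4² + 4⁴) - 1*4)/73549 + 288271/166449 = -7915*(√(16 + 256) - 4)*(1/73549) + 288271*(1/166449) = -7915*(√272 - 4)*(1/73549) + 288271/166449 = -7915*(4*√17 - 4)*(1/73549) + 288271/166449 = -7915*(-4 + 4*√17)*(1/73549) + 288271/166449 = (31660 - 31660*√17)*(1/73549) + 288271/166449 = (31660/73549 - 31660*√17/73549) + 288271/166449 = 26471819119/12242157501 - 31660*√17/73549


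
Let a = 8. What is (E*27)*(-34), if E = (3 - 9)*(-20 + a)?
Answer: -66096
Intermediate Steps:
E = 72 (E = (3 - 9)*(-20 + 8) = -6*(-12) = 72)
(E*27)*(-34) = (72*27)*(-34) = 1944*(-34) = -66096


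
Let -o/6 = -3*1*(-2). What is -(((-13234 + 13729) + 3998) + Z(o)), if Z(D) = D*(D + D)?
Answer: -7085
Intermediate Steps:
o = -36 (o = -6*(-3*1)*(-2) = -(-18)*(-2) = -6*6 = -36)
Z(D) = 2*D² (Z(D) = D*(2*D) = 2*D²)
-(((-13234 + 13729) + 3998) + Z(o)) = -(((-13234 + 13729) + 3998) + 2*(-36)²) = -((495 + 3998) + 2*1296) = -(4493 + 2592) = -1*7085 = -7085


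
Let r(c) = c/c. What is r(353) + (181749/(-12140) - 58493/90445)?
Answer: -642015641/43920092 ≈ -14.618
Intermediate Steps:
r(c) = 1
r(353) + (181749/(-12140) - 58493/90445) = 1 + (181749/(-12140) - 58493/90445) = 1 + (181749*(-1/12140) - 58493*1/90445) = 1 + (-181749/12140 - 58493/90445) = 1 - 685935733/43920092 = -642015641/43920092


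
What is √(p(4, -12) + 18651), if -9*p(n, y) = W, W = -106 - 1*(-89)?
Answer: 2*√41969/3 ≈ 136.58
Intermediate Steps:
W = -17 (W = -106 + 89 = -17)
p(n, y) = 17/9 (p(n, y) = -⅑*(-17) = 17/9)
√(p(4, -12) + 18651) = √(17/9 + 18651) = √(167876/9) = 2*√41969/3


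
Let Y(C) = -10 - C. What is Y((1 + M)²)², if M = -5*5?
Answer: 343396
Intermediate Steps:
M = -25
Y((1 + M)²)² = (-10 - (1 - 25)²)² = (-10 - 1*(-24)²)² = (-10 - 1*576)² = (-10 - 576)² = (-586)² = 343396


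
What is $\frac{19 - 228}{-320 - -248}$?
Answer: $\frac{209}{72} \approx 2.9028$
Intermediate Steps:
$\frac{19 - 228}{-320 - -248} = - \frac{209}{-320 + 248} = - \frac{209}{-72} = \left(-209\right) \left(- \frac{1}{72}\right) = \frac{209}{72}$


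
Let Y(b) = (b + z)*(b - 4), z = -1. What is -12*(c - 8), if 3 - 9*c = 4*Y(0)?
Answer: 340/3 ≈ 113.33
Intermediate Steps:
Y(b) = (-1 + b)*(-4 + b) (Y(b) = (b - 1)*(b - 4) = (-1 + b)*(-4 + b))
c = -13/9 (c = ⅓ - 4*(4 + 0² - 5*0)/9 = ⅓ - 4*(4 + 0 + 0)/9 = ⅓ - 4*4/9 = ⅓ - ⅑*16 = ⅓ - 16/9 = -13/9 ≈ -1.4444)
-12*(c - 8) = -12*(-13/9 - 8) = -12*(-85/9) = 340/3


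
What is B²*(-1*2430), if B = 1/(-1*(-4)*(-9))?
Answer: -15/8 ≈ -1.8750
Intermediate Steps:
B = -1/36 (B = 1/(4*(-9)) = 1/(-36) = -1/36 ≈ -0.027778)
B²*(-1*2430) = (-1/36)²*(-1*2430) = (1/1296)*(-2430) = -15/8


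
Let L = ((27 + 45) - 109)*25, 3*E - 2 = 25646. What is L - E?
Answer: -28423/3 ≈ -9474.3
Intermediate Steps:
E = 25648/3 (E = ⅔ + (⅓)*25646 = ⅔ + 25646/3 = 25648/3 ≈ 8549.3)
L = -925 (L = (72 - 109)*25 = -37*25 = -925)
L - E = -925 - 1*25648/3 = -925 - 25648/3 = -28423/3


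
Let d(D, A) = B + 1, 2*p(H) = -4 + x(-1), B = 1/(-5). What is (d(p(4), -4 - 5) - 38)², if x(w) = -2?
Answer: 34596/25 ≈ 1383.8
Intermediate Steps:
B = -⅕ ≈ -0.20000
p(H) = -3 (p(H) = (-4 - 2)/2 = (½)*(-6) = -3)
d(D, A) = ⅘ (d(D, A) = -⅕ + 1 = ⅘)
(d(p(4), -4 - 5) - 38)² = (⅘ - 38)² = (-186/5)² = 34596/25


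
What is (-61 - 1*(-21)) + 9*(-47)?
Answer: -463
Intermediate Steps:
(-61 - 1*(-21)) + 9*(-47) = (-61 + 21) - 423 = -40 - 423 = -463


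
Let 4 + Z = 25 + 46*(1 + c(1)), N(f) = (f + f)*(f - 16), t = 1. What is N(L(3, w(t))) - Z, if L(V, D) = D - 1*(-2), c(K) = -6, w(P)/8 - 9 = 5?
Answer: 22553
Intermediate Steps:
w(P) = 112 (w(P) = 72 + 8*5 = 72 + 40 = 112)
L(V, D) = 2 + D (L(V, D) = D + 2 = 2 + D)
N(f) = 2*f*(-16 + f) (N(f) = (2*f)*(-16 + f) = 2*f*(-16 + f))
Z = -209 (Z = -4 + (25 + 46*(1 - 6)) = -4 + (25 + 46*(-5)) = -4 + (25 - 230) = -4 - 205 = -209)
N(L(3, w(t))) - Z = 2*(2 + 112)*(-16 + (2 + 112)) - 1*(-209) = 2*114*(-16 + 114) + 209 = 2*114*98 + 209 = 22344 + 209 = 22553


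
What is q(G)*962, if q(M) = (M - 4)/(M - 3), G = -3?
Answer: 3367/3 ≈ 1122.3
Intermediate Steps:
q(M) = (-4 + M)/(-3 + M)
q(G)*962 = ((-4 - 3)/(-3 - 3))*962 = (-7/(-6))*962 = -1/6*(-7)*962 = (7/6)*962 = 3367/3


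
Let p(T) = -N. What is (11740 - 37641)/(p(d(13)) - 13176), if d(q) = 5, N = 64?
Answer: 25901/13240 ≈ 1.9563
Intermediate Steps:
p(T) = -64 (p(T) = -1*64 = -64)
(11740 - 37641)/(p(d(13)) - 13176) = (11740 - 37641)/(-64 - 13176) = -25901/(-13240) = -25901*(-1/13240) = 25901/13240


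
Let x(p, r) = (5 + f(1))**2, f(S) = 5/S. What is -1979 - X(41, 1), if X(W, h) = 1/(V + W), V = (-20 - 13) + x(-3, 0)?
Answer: -213733/108 ≈ -1979.0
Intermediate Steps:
x(p, r) = 100 (x(p, r) = (5 + 5/1)**2 = (5 + 5*1)**2 = (5 + 5)**2 = 10**2 = 100)
V = 67 (V = (-20 - 13) + 100 = -33 + 100 = 67)
X(W, h) = 1/(67 + W)
-1979 - X(41, 1) = -1979 - 1/(67 + 41) = -1979 - 1/108 = -213733/108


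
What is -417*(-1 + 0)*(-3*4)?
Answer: -5004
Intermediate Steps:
-417*(-1 + 0)*(-3*4) = -(-417)*(-12) = -417*12 = -5004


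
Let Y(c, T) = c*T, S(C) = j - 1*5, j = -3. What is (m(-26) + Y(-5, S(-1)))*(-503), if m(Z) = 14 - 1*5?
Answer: -24647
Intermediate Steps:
S(C) = -8 (S(C) = -3 - 1*5 = -3 - 5 = -8)
Y(c, T) = T*c
m(Z) = 9 (m(Z) = 14 - 5 = 9)
(m(-26) + Y(-5, S(-1)))*(-503) = (9 - 8*(-5))*(-503) = (9 + 40)*(-503) = 49*(-503) = -24647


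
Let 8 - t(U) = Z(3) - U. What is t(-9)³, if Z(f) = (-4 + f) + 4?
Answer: -64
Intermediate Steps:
Z(f) = f
t(U) = 5 + U (t(U) = 8 - (3 - U) = 8 + (-3 + U) = 5 + U)
t(-9)³ = (5 - 9)³ = (-4)³ = -64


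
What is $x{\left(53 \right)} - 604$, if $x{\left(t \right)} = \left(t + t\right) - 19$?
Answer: $-517$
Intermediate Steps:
$x{\left(t \right)} = -19 + 2 t$ ($x{\left(t \right)} = 2 t - 19 = -19 + 2 t$)
$x{\left(53 \right)} - 604 = \left(-19 + 2 \cdot 53\right) - 604 = \left(-19 + 106\right) - 604 = 87 - 604 = -517$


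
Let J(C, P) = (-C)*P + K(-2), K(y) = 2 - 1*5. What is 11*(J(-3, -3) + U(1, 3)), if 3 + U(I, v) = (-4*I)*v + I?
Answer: -286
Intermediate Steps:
K(y) = -3 (K(y) = 2 - 5 = -3)
J(C, P) = -3 - C*P (J(C, P) = (-C)*P - 3 = -C*P - 3 = -3 - C*P)
U(I, v) = -3 + I - 4*I*v (U(I, v) = -3 + ((-4*I)*v + I) = -3 + (-4*I*v + I) = -3 + (I - 4*I*v) = -3 + I - 4*I*v)
11*(J(-3, -3) + U(1, 3)) = 11*((-3 - 1*(-3)*(-3)) + (-3 + 1 - 4*1*3)) = 11*((-3 - 9) + (-3 + 1 - 12)) = 11*(-12 - 14) = 11*(-26) = -286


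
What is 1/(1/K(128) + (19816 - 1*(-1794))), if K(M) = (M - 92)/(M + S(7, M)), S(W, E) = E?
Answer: 9/194554 ≈ 4.6260e-5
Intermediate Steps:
K(M) = (-92 + M)/(2*M) (K(M) = (M - 92)/(M + M) = (-92 + M)/((2*M)) = (-92 + M)*(1/(2*M)) = (-92 + M)/(2*M))
1/(1/K(128) + (19816 - 1*(-1794))) = 1/(1/((½)*(-92 + 128)/128) + (19816 - 1*(-1794))) = 1/(1/((½)*(1/128)*36) + (19816 + 1794)) = 1/(1/(9/64) + 21610) = 1/(64/9 + 21610) = 1/(194554/9) = 9/194554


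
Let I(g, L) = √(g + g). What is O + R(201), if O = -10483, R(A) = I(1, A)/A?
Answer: -10483 + √2/201 ≈ -10483.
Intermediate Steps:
I(g, L) = √2*√g (I(g, L) = √(2*g) = √2*√g)
R(A) = √2/A (R(A) = (√2*√1)/A = (√2*1)/A = √2/A)
O + R(201) = -10483 + √2/201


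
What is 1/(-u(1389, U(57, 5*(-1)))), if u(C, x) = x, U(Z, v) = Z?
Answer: -1/57 ≈ -0.017544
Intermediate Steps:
1/(-u(1389, U(57, 5*(-1)))) = 1/(-1*57) = 1/(-57) = -1/57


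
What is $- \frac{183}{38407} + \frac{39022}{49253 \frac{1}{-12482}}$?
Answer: $- \frac{18707006515127}{1891659971} \approx -9889.2$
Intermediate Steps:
$- \frac{183}{38407} + \frac{39022}{49253 \frac{1}{-12482}} = \left(-183\right) \frac{1}{38407} + \frac{39022}{49253 \left(- \frac{1}{12482}\right)} = - \frac{183}{38407} + \frac{39022}{- \frac{49253}{12482}} = - \frac{183}{38407} + 39022 \left(- \frac{12482}{49253}\right) = - \frac{183}{38407} - \frac{487072604}{49253} = - \frac{18707006515127}{1891659971}$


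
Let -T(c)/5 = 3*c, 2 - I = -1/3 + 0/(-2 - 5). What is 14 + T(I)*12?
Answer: -406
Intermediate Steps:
I = 7/3 (I = 2 - (-1/3 + 0/(-2 - 5)) = 2 - (-1*⅓ + 0/(-7)) = 2 - (-⅓ + 0*(-⅐)) = 2 - (-⅓ + 0) = 2 - 1*(-⅓) = 2 + ⅓ = 7/3 ≈ 2.3333)
T(c) = -15*c
14 + T(I)*12 = 14 - 15*7/3*12 = 14 - 35*12 = 14 - 420 = -406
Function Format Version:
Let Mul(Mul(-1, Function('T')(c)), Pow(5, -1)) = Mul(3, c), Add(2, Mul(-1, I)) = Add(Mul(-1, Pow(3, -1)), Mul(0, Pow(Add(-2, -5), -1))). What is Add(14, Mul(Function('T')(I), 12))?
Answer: -406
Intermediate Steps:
I = Rational(7, 3) (I = Add(2, Mul(-1, Add(Mul(-1, Pow(3, -1)), Mul(0, Pow(Add(-2, -5), -1))))) = Add(2, Mul(-1, Add(Mul(-1, Rational(1, 3)), Mul(0, Pow(-7, -1))))) = Add(2, Mul(-1, Add(Rational(-1, 3), Mul(0, Rational(-1, 7))))) = Add(2, Mul(-1, Add(Rational(-1, 3), 0))) = Add(2, Mul(-1, Rational(-1, 3))) = Add(2, Rational(1, 3)) = Rational(7, 3) ≈ 2.3333)
Function('T')(c) = Mul(-15, c) (Function('T')(c) = Mul(-5, Mul(3, c)) = Mul(-15, c))
Add(14, Mul(Function('T')(I), 12)) = Add(14, Mul(Mul(-15, Rational(7, 3)), 12)) = Add(14, Mul(-35, 12)) = Add(14, -420) = -406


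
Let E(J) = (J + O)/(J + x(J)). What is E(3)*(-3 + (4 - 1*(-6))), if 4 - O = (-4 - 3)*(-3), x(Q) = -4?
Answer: 98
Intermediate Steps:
O = -17 (O = 4 - (-4 - 3)*(-3) = 4 - (-7)*(-3) = 4 - 1*21 = 4 - 21 = -17)
E(J) = (-17 + J)/(-4 + J) (E(J) = (J - 17)/(J - 4) = (-17 + J)/(-4 + J))
E(3)*(-3 + (4 - 1*(-6))) = ((-17 + 3)/(-4 + 3))*(-3 + (4 - 1*(-6))) = (-14/(-1))*(-3 + (4 + 6)) = (-1*(-14))*(-3 + 10) = 14*7 = 98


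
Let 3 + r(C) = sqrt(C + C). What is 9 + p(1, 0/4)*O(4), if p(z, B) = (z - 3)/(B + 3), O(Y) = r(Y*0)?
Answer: 11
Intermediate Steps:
r(C) = -3 + sqrt(2)*sqrt(C) (r(C) = -3 + sqrt(C + C) = -3 + sqrt(2*C) = -3 + sqrt(2)*sqrt(C))
O(Y) = -3 (O(Y) = -3 + sqrt(2)*sqrt(Y*0) = -3 + sqrt(2)*sqrt(0) = -3 + sqrt(2)*0 = -3 + 0 = -3)
p(z, B) = (-3 + z)/(3 + B)
9 + p(1, 0/4)*O(4) = 9 + ((-3 + 1)/(3 + 0/4))*(-3) = 9 + (-2/(3 + 0*(1/4)))*(-3) = 9 + (-2/(3 + 0))*(-3) = 9 + (-2/3)*(-3) = 9 + ((1/3)*(-2))*(-3) = 9 - 2/3*(-3) = 9 + 2 = 11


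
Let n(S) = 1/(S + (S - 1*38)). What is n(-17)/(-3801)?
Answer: 1/273672 ≈ 3.6540e-6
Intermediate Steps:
n(S) = 1/(-38 + 2*S) (n(S) = 1/(S + (S - 38)) = 1/(S + (-38 + S)) = 1/(-38 + 2*S))
n(-17)/(-3801) = (1/(2*(-19 - 17)))/(-3801) = ((1/2)/(-36))*(-1/3801) = ((1/2)*(-1/36))*(-1/3801) = -1/72*(-1/3801) = 1/273672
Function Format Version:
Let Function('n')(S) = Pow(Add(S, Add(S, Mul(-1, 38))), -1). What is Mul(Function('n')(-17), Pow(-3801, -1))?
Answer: Rational(1, 273672) ≈ 3.6540e-6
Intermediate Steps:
Function('n')(S) = Pow(Add(-38, Mul(2, S)), -1) (Function('n')(S) = Pow(Add(S, Add(S, -38)), -1) = Pow(Add(S, Add(-38, S)), -1) = Pow(Add(-38, Mul(2, S)), -1))
Mul(Function('n')(-17), Pow(-3801, -1)) = Mul(Mul(Rational(1, 2), Pow(Add(-19, -17), -1)), Pow(-3801, -1)) = Mul(Mul(Rational(1, 2), Pow(-36, -1)), Rational(-1, 3801)) = Mul(Mul(Rational(1, 2), Rational(-1, 36)), Rational(-1, 3801)) = Mul(Rational(-1, 72), Rational(-1, 3801)) = Rational(1, 273672)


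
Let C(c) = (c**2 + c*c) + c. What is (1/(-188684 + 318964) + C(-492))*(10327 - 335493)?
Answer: -10244045610303223/65140 ≈ -1.5726e+11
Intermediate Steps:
C(c) = c + 2*c**2 (C(c) = (c**2 + c**2) + c = 2*c**2 + c = c + 2*c**2)
(1/(-188684 + 318964) + C(-492))*(10327 - 335493) = (1/(-188684 + 318964) - 492*(1 + 2*(-492)))*(10327 - 335493) = (1/130280 - 492*(1 - 984))*(-325166) = (1/130280 - 492*(-983))*(-325166) = (1/130280 + 483636)*(-325166) = (63008098081/130280)*(-325166) = -10244045610303223/65140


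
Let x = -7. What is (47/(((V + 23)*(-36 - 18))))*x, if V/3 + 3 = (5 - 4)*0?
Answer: 47/108 ≈ 0.43518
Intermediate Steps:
V = -9 (V = -9 + 3*((5 - 4)*0) = -9 + 3*(1*0) = -9 + 3*0 = -9 + 0 = -9)
(47/(((V + 23)*(-36 - 18))))*x = (47/(((-9 + 23)*(-36 - 18))))*(-7) = (47/((14*(-54))))*(-7) = (47/(-756))*(-7) = (47*(-1/756))*(-7) = -47/756*(-7) = 47/108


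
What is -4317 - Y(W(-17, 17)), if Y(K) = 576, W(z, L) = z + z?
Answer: -4893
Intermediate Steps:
W(z, L) = 2*z
-4317 - Y(W(-17, 17)) = -4317 - 1*576 = -4317 - 576 = -4893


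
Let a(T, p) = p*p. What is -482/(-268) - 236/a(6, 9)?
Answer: -12103/10854 ≈ -1.1151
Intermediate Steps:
a(T, p) = p²
-482/(-268) - 236/a(6, 9) = -482/(-268) - 236/(9²) = -482*(-1/268) - 236/81 = 241/134 - 236*1/81 = 241/134 - 236/81 = -12103/10854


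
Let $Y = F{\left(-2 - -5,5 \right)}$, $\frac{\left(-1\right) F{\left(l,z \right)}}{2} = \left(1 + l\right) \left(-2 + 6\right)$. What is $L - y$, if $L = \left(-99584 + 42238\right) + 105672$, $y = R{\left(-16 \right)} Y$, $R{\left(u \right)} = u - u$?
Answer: $48326$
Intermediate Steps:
$F{\left(l,z \right)} = -8 - 8 l$ ($F{\left(l,z \right)} = - 2 \left(1 + l\right) \left(-2 + 6\right) = - 2 \left(1 + l\right) 4 = - 2 \left(4 + 4 l\right) = -8 - 8 l$)
$Y = -32$ ($Y = -8 - 8 \left(-2 - -5\right) = -8 - 8 \left(-2 + 5\right) = -8 - 24 = -32$)
$R{\left(u \right)} = 0$
$y = 0$ ($y = 0 \left(-32\right) = 0$)
$L = 48326$ ($L = -57346 + 105672 = 48326$)
$L - y = 48326 - 0 = 48326 + 0 = 48326$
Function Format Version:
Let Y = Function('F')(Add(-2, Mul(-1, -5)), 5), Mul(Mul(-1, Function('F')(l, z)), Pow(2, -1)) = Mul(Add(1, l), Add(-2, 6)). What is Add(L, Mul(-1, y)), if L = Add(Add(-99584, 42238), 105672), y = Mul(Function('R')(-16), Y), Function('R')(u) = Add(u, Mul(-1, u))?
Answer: 48326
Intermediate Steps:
Function('F')(l, z) = Add(-8, Mul(-8, l)) (Function('F')(l, z) = Mul(-2, Mul(Add(1, l), Add(-2, 6))) = Mul(-2, Mul(Add(1, l), 4)) = Mul(-2, Add(4, Mul(4, l))) = Add(-8, Mul(-8, l)))
Y = -32 (Y = Add(-8, Mul(-8, Add(-2, Mul(-1, -5)))) = Add(-8, Mul(-8, Add(-2, 5))) = Add(-8, Mul(-8, 3)) = Add(-8, -24) = -32)
Function('R')(u) = 0
y = 0 (y = Mul(0, -32) = 0)
L = 48326 (L = Add(-57346, 105672) = 48326)
Add(L, Mul(-1, y)) = Add(48326, Mul(-1, 0)) = Add(48326, 0) = 48326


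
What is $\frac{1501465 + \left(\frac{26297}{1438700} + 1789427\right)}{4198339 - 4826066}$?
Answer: $- \frac{4734606346697}{903110834900} \approx -5.2426$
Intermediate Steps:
$\frac{1501465 + \left(\frac{26297}{1438700} + 1789427\right)}{4198339 - 4826066} = \frac{1501465 + \left(26297 \cdot \frac{1}{1438700} + 1789427\right)}{-627727} = \left(1501465 + \left(\frac{26297}{1438700} + 1789427\right)\right) \left(- \frac{1}{627727}\right) = \left(1501465 + \frac{2574448651197}{1438700}\right) \left(- \frac{1}{627727}\right) = \frac{4734606346697}{1438700} \left(- \frac{1}{627727}\right) = - \frac{4734606346697}{903110834900}$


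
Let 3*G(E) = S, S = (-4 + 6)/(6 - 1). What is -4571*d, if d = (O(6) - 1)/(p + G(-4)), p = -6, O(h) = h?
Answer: 342825/88 ≈ 3895.7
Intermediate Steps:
S = ⅖ (S = 2/5 = 2*(⅕) = ⅖ ≈ 0.40000)
G(E) = 2/15 (G(E) = (⅓)*(⅖) = 2/15)
d = -75/88 (d = (6 - 1)/(-6 + 2/15) = 5/(-88/15) = 5*(-15/88) = -75/88 ≈ -0.85227)
-4571*d = -4571*(-75/88) = 342825/88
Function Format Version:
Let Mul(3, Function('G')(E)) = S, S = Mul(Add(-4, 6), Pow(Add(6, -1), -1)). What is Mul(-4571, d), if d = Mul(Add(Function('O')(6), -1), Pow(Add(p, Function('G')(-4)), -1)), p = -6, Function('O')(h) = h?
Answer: Rational(342825, 88) ≈ 3895.7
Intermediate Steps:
S = Rational(2, 5) (S = Mul(2, Pow(5, -1)) = Mul(2, Rational(1, 5)) = Rational(2, 5) ≈ 0.40000)
Function('G')(E) = Rational(2, 15) (Function('G')(E) = Mul(Rational(1, 3), Rational(2, 5)) = Rational(2, 15))
d = Rational(-75, 88) (d = Mul(Add(6, -1), Pow(Add(-6, Rational(2, 15)), -1)) = Mul(5, Pow(Rational(-88, 15), -1)) = Mul(5, Rational(-15, 88)) = Rational(-75, 88) ≈ -0.85227)
Mul(-4571, d) = Mul(-4571, Rational(-75, 88)) = Rational(342825, 88)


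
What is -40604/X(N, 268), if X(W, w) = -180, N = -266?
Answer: 10151/45 ≈ 225.58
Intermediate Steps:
-40604/X(N, 268) = -40604/(-180) = -40604*(-1/180) = 10151/45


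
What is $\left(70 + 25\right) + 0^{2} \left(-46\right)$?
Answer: $95$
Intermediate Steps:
$\left(70 + 25\right) + 0^{2} \left(-46\right) = 95 + 0 \left(-46\right) = 95 + 0 = 95$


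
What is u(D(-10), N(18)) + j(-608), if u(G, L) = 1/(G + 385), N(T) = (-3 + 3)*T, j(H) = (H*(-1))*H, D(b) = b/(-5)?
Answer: -143059967/387 ≈ -3.6966e+5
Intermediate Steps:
D(b) = -b/5 (D(b) = b*(-⅕) = -b/5)
j(H) = -H² (j(H) = (-H)*H = -H²)
N(T) = 0 (N(T) = 0*T = 0)
u(G, L) = 1/(385 + G)
u(D(-10), N(18)) + j(-608) = 1/(385 - ⅕*(-10)) - 1*(-608)² = 1/(385 + 2) - 1*369664 = 1/387 - 369664 = -143059967/387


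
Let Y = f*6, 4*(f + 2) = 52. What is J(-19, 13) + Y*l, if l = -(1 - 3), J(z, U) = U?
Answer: 145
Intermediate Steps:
f = 11 (f = -2 + (¼)*52 = -2 + 13 = 11)
l = 2 (l = -1*(-2) = 2)
Y = 66 (Y = 11*6 = 66)
J(-19, 13) + Y*l = 13 + 66*2 = 13 + 132 = 145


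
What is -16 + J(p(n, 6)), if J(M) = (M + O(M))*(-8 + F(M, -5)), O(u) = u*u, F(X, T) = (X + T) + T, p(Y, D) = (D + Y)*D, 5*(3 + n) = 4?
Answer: 323584/125 ≈ 2588.7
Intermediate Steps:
n = -11/5 (n = -3 + (⅕)*4 = -3 + ⅘ = -11/5 ≈ -2.2000)
p(Y, D) = D*(D + Y)
F(X, T) = X + 2*T (F(X, T) = (T + X) + T = X + 2*T)
O(u) = u²
J(M) = (-18 + M)*(M + M²) (J(M) = (M + M²)*(-8 + (M + 2*(-5))) = (M + M²)*(-8 + (M - 10)) = (M + M²)*(-8 + (-10 + M)) = (M + M²)*(-18 + M) = (-18 + M)*(M + M²))
-16 + J(p(n, 6)) = -16 + (6*(6 - 11/5))*(-18 + (6*(6 - 11/5))² - 102*(6 - 11/5)) = -16 + (6*(19/5))*(-18 + (6*(19/5))² - 102*19/5) = -16 + 114*(-18 + (114/5)² - 17*114/5)/5 = -16 + 114*(-18 + 12996/25 - 1938/5)/5 = -16 + (114/5)*(2856/25) = -16 + 325584/125 = 323584/125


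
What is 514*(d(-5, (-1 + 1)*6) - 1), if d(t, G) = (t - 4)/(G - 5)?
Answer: 2056/5 ≈ 411.20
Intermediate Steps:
d(t, G) = (-4 + t)/(-5 + G)
514*(d(-5, (-1 + 1)*6) - 1) = 514*((-4 - 5)/(-5 + (-1 + 1)*6) - 1) = 514*(-9/(-5 + 0*6) - 1) = 514*(-9/(-5 + 0) - 1) = 514*(-9/(-5) - 1) = 514*(-⅕*(-9) - 1) = 514*(9/5 - 1) = 514*(⅘) = 2056/5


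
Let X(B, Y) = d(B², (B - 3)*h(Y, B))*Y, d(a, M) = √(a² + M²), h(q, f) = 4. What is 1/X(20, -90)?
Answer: -√10289/3704040 ≈ -2.7385e-5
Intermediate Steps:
d(a, M) = √(M² + a²)
X(B, Y) = Y*√(B⁴ + (-12 + 4*B)²) (X(B, Y) = √(((B - 3)*4)² + (B²)²)*Y = √(((-3 + B)*4)² + B⁴)*Y = √((-12 + 4*B)² + B⁴)*Y = √(B⁴ + (-12 + 4*B)²)*Y = Y*√(B⁴ + (-12 + 4*B)²))
1/X(20, -90) = 1/(-90*√(20⁴ + 16*(-3 + 20)²)) = 1/(-90*√(160000 + 16*17²)) = 1/(-90*√(160000 + 16*289)) = 1/(-90*√(160000 + 4624)) = 1/(-360*√10289) = -√10289/3704040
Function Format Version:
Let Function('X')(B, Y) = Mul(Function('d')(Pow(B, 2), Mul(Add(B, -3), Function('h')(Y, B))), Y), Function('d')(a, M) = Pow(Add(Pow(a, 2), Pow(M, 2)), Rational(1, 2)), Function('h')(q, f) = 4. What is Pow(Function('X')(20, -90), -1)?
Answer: Mul(Rational(-1, 3704040), Pow(10289, Rational(1, 2))) ≈ -2.7385e-5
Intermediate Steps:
Function('d')(a, M) = Pow(Add(Pow(M, 2), Pow(a, 2)), Rational(1, 2))
Function('X')(B, Y) = Mul(Y, Pow(Add(Pow(B, 4), Pow(Add(-12, Mul(4, B)), 2)), Rational(1, 2))) (Function('X')(B, Y) = Mul(Pow(Add(Pow(Mul(Add(B, -3), 4), 2), Pow(Pow(B, 2), 2)), Rational(1, 2)), Y) = Mul(Pow(Add(Pow(Mul(Add(-3, B), 4), 2), Pow(B, 4)), Rational(1, 2)), Y) = Mul(Pow(Add(Pow(Add(-12, Mul(4, B)), 2), Pow(B, 4)), Rational(1, 2)), Y) = Mul(Pow(Add(Pow(B, 4), Pow(Add(-12, Mul(4, B)), 2)), Rational(1, 2)), Y) = Mul(Y, Pow(Add(Pow(B, 4), Pow(Add(-12, Mul(4, B)), 2)), Rational(1, 2))))
Pow(Function('X')(20, -90), -1) = Pow(Mul(-90, Pow(Add(Pow(20, 4), Mul(16, Pow(Add(-3, 20), 2))), Rational(1, 2))), -1) = Pow(Mul(-90, Pow(Add(160000, Mul(16, Pow(17, 2))), Rational(1, 2))), -1) = Pow(Mul(-90, Pow(Add(160000, Mul(16, 289)), Rational(1, 2))), -1) = Pow(Mul(-90, Pow(Add(160000, 4624), Rational(1, 2))), -1) = Pow(Mul(-90, Pow(164624, Rational(1, 2))), -1) = Pow(Mul(-90, Mul(4, Pow(10289, Rational(1, 2)))), -1) = Pow(Mul(-360, Pow(10289, Rational(1, 2))), -1) = Mul(Rational(-1, 3704040), Pow(10289, Rational(1, 2)))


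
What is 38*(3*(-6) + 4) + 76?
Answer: -456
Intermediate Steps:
38*(3*(-6) + 4) + 76 = 38*(-18 + 4) + 76 = 38*(-14) + 76 = -532 + 76 = -456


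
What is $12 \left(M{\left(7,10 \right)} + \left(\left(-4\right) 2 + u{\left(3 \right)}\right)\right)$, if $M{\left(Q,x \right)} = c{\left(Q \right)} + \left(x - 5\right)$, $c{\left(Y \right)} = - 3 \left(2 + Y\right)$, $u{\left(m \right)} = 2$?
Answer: $-336$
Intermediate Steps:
$c{\left(Y \right)} = -6 - 3 Y$
$M{\left(Q,x \right)} = -11 + x - 3 Q$ ($M{\left(Q,x \right)} = \left(-6 - 3 Q\right) + \left(x - 5\right) = \left(-6 - 3 Q\right) + \left(-5 + x\right) = -11 + x - 3 Q$)
$12 \left(M{\left(7,10 \right)} + \left(\left(-4\right) 2 + u{\left(3 \right)}\right)\right) = 12 \left(\left(-11 + 10 - 21\right) + \left(\left(-4\right) 2 + 2\right)\right) = 12 \left(\left(-11 + 10 - 21\right) + \left(-8 + 2\right)\right) = 12 \left(-22 - 6\right) = 12 \left(-28\right) = -336$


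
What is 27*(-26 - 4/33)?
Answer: -7758/11 ≈ -705.27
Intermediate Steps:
27*(-26 - 4/33) = 27*(-862/33) = -7758/11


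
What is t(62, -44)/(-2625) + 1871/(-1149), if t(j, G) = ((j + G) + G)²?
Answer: -632011/335125 ≈ -1.8859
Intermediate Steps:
t(j, G) = (j + 2*G)² (t(j, G) = ((G + j) + G)² = (j + 2*G)²)
t(62, -44)/(-2625) + 1871/(-1149) = (62 + 2*(-44))²/(-2625) + 1871/(-1149) = (62 - 88)²*(-1/2625) + 1871*(-1/1149) = (-26)²*(-1/2625) - 1871/1149 = 676*(-1/2625) - 1871/1149 = -676/2625 - 1871/1149 = -632011/335125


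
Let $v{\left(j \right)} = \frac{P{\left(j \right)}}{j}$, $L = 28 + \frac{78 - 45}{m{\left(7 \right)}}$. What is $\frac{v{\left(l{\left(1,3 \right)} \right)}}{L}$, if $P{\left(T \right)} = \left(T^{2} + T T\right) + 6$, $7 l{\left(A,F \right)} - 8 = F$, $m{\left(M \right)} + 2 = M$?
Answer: $\frac{2680}{13321} \approx 0.20119$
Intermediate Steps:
$m{\left(M \right)} = -2 + M$
$l{\left(A,F \right)} = \frac{8}{7} + \frac{F}{7}$
$P{\left(T \right)} = 6 + 2 T^{2}$ ($P{\left(T \right)} = \left(T^{2} + T^{2}\right) + 6 = 2 T^{2} + 6 = 6 + 2 T^{2}$)
$L = \frac{173}{5}$ ($L = 28 + \frac{78 - 45}{-2 + 7} = 28 + \frac{1}{5} \cdot 33 = 28 + \frac{33}{5} = \frac{173}{5} \approx 34.6$)
$v{\left(j \right)} = \frac{6 + 2 j^{2}}{j}$
$\frac{v{\left(l{\left(1,3 \right)} \right)}}{L} = \frac{2 \left(\frac{8}{7} + \frac{1}{7} \cdot 3\right) + \frac{6}{\frac{8}{7} + \frac{1}{7} \cdot 3}}{\frac{173}{5}} = \left(2 \left(\frac{8}{7} + \frac{3}{7}\right) + \frac{6}{\frac{8}{7} + \frac{3}{7}}\right) \frac{5}{173} = \left(2 \cdot \frac{11}{7} + \frac{6}{\frac{11}{7}}\right) \frac{5}{173} = \left(\frac{22}{7} + 6 \cdot \frac{7}{11}\right) \frac{5}{173} = \left(\frac{22}{7} + \frac{42}{11}\right) \frac{5}{173} = \frac{536}{77} \cdot \frac{5}{173} = \frac{2680}{13321}$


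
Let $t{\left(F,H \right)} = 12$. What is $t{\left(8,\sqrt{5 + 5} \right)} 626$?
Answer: $7512$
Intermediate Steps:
$t{\left(8,\sqrt{5 + 5} \right)} 626 = 12 \cdot 626 = 7512$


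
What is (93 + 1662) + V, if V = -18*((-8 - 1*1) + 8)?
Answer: 1773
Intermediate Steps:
V = 18 (V = -18*((-8 - 1) + 8) = -18*(-9 + 8) = -18*(-1) = 18)
(93 + 1662) + V = (93 + 1662) + 18 = 1755 + 18 = 1773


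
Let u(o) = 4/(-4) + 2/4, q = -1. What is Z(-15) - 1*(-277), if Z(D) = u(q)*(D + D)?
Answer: 292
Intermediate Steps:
u(o) = -½ (u(o) = 4*(-¼) + 2*(¼) = -1 + ½ = -½)
Z(D) = -D (Z(D) = -(D + D)/2 = -D)
Z(-15) - 1*(-277) = -1*(-15) - 1*(-277) = 15 + 277 = 292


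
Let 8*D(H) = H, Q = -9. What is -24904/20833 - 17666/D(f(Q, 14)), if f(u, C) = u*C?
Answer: 1470574160/1312479 ≈ 1120.5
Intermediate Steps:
f(u, C) = C*u
D(H) = H/8
-24904/20833 - 17666/D(f(Q, 14)) = -24904/20833 - 17666/((14*(-9))/8) = -24904*1/20833 - 17666/((1/8)*(-126)) = -24904/20833 - 17666/(-63/4) = -24904/20833 - 17666*(-4/63) = -24904/20833 + 70664/63 = 1470574160/1312479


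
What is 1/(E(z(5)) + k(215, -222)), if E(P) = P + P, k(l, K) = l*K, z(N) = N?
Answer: -1/47720 ≈ -2.0956e-5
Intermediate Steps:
k(l, K) = K*l
E(P) = 2*P
1/(E(z(5)) + k(215, -222)) = 1/(2*5 - 222*215) = 1/(10 - 47730) = 1/(-47720) = -1/47720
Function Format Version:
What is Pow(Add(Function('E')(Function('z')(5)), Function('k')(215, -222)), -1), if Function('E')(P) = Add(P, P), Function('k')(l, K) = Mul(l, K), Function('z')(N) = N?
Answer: Rational(-1, 47720) ≈ -2.0956e-5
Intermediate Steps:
Function('k')(l, K) = Mul(K, l)
Function('E')(P) = Mul(2, P)
Pow(Add(Function('E')(Function('z')(5)), Function('k')(215, -222)), -1) = Pow(Add(Mul(2, 5), Mul(-222, 215)), -1) = Pow(Add(10, -47730), -1) = Pow(-47720, -1) = Rational(-1, 47720)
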